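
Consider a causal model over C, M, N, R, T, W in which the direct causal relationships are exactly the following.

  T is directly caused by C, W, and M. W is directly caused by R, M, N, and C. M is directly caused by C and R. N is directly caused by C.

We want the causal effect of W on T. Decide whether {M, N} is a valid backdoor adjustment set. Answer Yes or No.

No

Backdoor paths from W to T (paths whose first edge points into W):
  P1: W <- C -> M -> T
  P2: W <- C -> T
  P3: W <- N <- C -> M -> T
  P4: W <- N <- C -> T
  P5: W <- R -> M <- C -> T
  P6: W <- R -> M -> T
  P7: W <- M <- C -> T
  P8: W <- M -> T
Condition 1 (no descendant of W in the set): holds — descendants of W are {T}; none are in {M, N}.
Condition 2 (every backdoor path blocked by {M, N}):
  P1: blocked at chain node M ∈ conditioning set.
  P2: open — no interior node is in the conditioning set.
  P3: blocked at chain node N ∈ conditioning set.
  P4: blocked at chain node N ∈ conditioning set.
  P5: open — collider(s) M are conditioned on (or have a conditioned descendant) and no non-collider on the path is in the set.
  P6: blocked at chain node M ∈ conditioning set.
  P7: blocked at chain node M ∈ conditioning set.
  P8: blocked at fork node M ∈ conditioning set.
{M, N} does not satisfy the backdoor criterion.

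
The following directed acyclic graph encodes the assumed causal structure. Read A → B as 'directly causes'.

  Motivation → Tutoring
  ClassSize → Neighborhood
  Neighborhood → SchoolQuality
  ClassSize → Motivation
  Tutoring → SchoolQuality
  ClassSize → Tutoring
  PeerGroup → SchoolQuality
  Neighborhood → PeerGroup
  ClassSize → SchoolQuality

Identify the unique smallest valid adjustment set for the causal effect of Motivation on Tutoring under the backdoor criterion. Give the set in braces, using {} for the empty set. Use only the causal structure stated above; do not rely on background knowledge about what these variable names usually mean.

Variables eligible for adjustment (non-descendants of Motivation, excluding Motivation and Tutoring): {ClassSize, Neighborhood, PeerGroup}.
Backdoor paths from Motivation to Tutoring:
  P1: Motivation <- ClassSize -> Neighborhood -> PeerGroup -> SchoolQuality <- Tutoring
  P2: Motivation <- ClassSize -> Neighborhood -> SchoolQuality <- Tutoring
  P3: Motivation <- ClassSize -> Tutoring
  P4: Motivation <- ClassSize -> SchoolQuality <- Tutoring
The empty set is not sufficient: P3 (Motivation <- ClassSize -> Tutoring) has no collider blocking it and no conditioned non-collider, so it is open.
Try {ClassSize}:
  P1: blocked at fork node ClassSize ∈ conditioning set.
  P2: blocked at fork node ClassSize ∈ conditioning set.
  P3: blocked at fork node ClassSize ∈ conditioning set.
  P4: blocked at fork node ClassSize ∈ conditioning set.
{ClassSize} contains no descendant of Motivation and blocks every backdoor path.
No other singleton works — e.g. {Neighborhood} leaves P3 open — so {ClassSize} is the unique smallest valid adjustment set.

{ClassSize}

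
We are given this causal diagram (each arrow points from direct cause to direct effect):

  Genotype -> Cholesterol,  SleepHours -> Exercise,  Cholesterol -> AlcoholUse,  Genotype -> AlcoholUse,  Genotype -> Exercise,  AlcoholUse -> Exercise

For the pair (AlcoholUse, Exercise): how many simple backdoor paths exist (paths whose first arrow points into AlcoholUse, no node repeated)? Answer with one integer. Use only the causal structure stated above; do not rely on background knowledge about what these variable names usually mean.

2

A backdoor path from AlcoholUse to Exercise is any simple undirected path whose first edge points into AlcoholUse (i.e. leaves AlcoholUse via a parent).
Parents of AlcoholUse: {Cholesterol, Genotype}.
Enumerating:
  P1: AlcoholUse <- Genotype -> Exercise
  P2: AlcoholUse <- Cholesterol <- Genotype -> Exercise
That exhausts the simple backdoor paths. Count: 2.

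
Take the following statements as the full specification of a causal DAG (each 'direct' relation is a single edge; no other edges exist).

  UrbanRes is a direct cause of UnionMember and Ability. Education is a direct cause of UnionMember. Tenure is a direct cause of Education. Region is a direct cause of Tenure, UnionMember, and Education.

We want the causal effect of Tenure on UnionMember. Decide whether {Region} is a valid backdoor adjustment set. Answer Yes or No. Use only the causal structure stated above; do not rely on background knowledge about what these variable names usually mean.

Yes

Backdoor paths from Tenure to UnionMember (paths whose first edge points into Tenure):
  P1: Tenure <- Region -> Education -> UnionMember
  P2: Tenure <- Region -> UnionMember
Condition 1 (no descendant of Tenure in the set): holds — descendants of Tenure are {Education, UnionMember}; none are in {Region}.
Condition 2 (every backdoor path blocked by {Region}):
  P1: blocked at fork node Region ∈ conditioning set.
  P2: blocked at fork node Region ∈ conditioning set.
{Region} satisfies the backdoor criterion.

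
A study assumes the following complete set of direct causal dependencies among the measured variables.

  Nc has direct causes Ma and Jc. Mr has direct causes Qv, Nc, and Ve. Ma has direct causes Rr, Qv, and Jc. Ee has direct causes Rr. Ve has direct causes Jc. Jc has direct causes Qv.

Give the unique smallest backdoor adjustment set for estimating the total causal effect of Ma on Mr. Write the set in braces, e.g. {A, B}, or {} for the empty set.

{Jc, Qv}

Variables eligible for adjustment (non-descendants of Ma, excluding Ma and Mr): {Ee, Jc, Qv, Rr, Ve}.
Backdoor paths from Ma to Mr:
  P1: Ma <- Qv -> Jc -> Nc -> Mr
  P2: Ma <- Qv -> Jc -> Ve -> Mr
  P3: Ma <- Qv -> Mr
  P4: Ma <- Jc <- Qv -> Mr
  P5: Ma <- Jc -> Nc -> Mr
  P6: Ma <- Jc -> Ve -> Mr
The empty set is not sufficient: P1 (Ma <- Qv -> Jc -> Nc -> Mr) has no collider blocking it and no conditioned non-collider, so it is open.
Try {Jc, Qv}:
  P1: blocked at fork node Qv ∈ conditioning set.
  P2: blocked at fork node Qv ∈ conditioning set.
  P3: blocked at fork node Qv ∈ conditioning set.
  P4: blocked at chain node Jc ∈ conditioning set.
  P5: blocked at fork node Jc ∈ conditioning set.
  P6: blocked at fork node Jc ∈ conditioning set.
{Jc, Qv} contains no descendant of Ma and blocks every backdoor path.
Every element of {Jc, Qv} is needed (dropping Jc leaves P5 open; dropping Qv leaves P3 open), so no proper subset is valid.
Among all size-2 subsets of the eligible variables, only {Jc, Qv} blocks every backdoor path, so it is the unique smallest valid adjustment set.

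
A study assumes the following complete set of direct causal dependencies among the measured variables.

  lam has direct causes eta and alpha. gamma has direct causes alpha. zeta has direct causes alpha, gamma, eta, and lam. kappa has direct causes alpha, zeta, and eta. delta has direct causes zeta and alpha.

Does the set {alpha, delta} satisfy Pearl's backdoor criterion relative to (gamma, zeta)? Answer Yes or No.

Backdoor paths from gamma to zeta (paths whose first edge points into gamma):
  P1: gamma <- alpha -> lam <- eta -> zeta
  P2: gamma <- alpha -> lam <- eta -> kappa <- zeta
  P3: gamma <- alpha -> lam -> zeta
  P4: gamma <- alpha -> zeta
  P5: gamma <- alpha -> kappa <- eta -> lam -> zeta
  P6: gamma <- alpha -> kappa <- eta -> zeta
  P7: gamma <- alpha -> kappa <- zeta
  P8: gamma <- alpha -> delta <- zeta
Condition 1 (no descendant of gamma in the set): FAILS — delta is a descendant of gamma.
Condition 2 (every backdoor path blocked by {alpha, delta}):
  P1: blocked at fork node alpha ∈ conditioning set.
  P2: blocked at fork node alpha ∈ conditioning set.
  P3: blocked at fork node alpha ∈ conditioning set.
  P4: blocked at fork node alpha ∈ conditioning set.
  P5: blocked at fork node alpha ∈ conditioning set.
  P6: blocked at fork node alpha ∈ conditioning set.
  P7: blocked at fork node alpha ∈ conditioning set.
  P8: blocked at fork node alpha ∈ conditioning set.
{alpha, delta} does not satisfy the backdoor criterion.

No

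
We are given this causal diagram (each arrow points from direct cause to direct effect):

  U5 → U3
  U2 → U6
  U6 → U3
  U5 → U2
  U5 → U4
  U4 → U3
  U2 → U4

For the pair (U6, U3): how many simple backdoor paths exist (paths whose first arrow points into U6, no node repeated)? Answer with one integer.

4

A backdoor path from U6 to U3 is any simple undirected path whose first edge points into U6 (i.e. leaves U6 via a parent).
Parents of U6: {U2}.
Enumerating:
  P1: U6 <- U2 <- U5 -> U4 -> U3
  P2: U6 <- U2 <- U5 -> U3
  P3: U6 <- U2 -> U4 <- U5 -> U3
  P4: U6 <- U2 -> U4 -> U3
That exhausts the simple backdoor paths. Count: 4.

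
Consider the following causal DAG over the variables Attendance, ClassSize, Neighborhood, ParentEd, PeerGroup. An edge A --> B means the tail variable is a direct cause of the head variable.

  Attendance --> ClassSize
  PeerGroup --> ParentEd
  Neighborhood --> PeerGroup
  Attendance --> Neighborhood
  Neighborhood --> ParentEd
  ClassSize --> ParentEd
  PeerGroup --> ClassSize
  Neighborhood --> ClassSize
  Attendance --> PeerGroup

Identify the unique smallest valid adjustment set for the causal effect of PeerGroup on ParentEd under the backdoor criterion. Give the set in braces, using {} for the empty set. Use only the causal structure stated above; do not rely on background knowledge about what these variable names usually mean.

Variables eligible for adjustment (non-descendants of PeerGroup, excluding PeerGroup and ParentEd): {Attendance, Neighborhood}.
Backdoor paths from PeerGroup to ParentEd:
  P1: PeerGroup <- Attendance -> Neighborhood -> ClassSize -> ParentEd
  P2: PeerGroup <- Attendance -> Neighborhood -> ParentEd
  P3: PeerGroup <- Attendance -> ClassSize <- Neighborhood -> ParentEd
  P4: PeerGroup <- Attendance -> ClassSize -> ParentEd
  P5: PeerGroup <- Neighborhood <- Attendance -> ClassSize -> ParentEd
  P6: PeerGroup <- Neighborhood -> ClassSize -> ParentEd
  P7: PeerGroup <- Neighborhood -> ParentEd
The empty set is not sufficient: P1 (PeerGroup <- Attendance -> Neighborhood -> ClassSize -> ParentEd) has no collider blocking it and no conditioned non-collider, so it is open.
Try {Attendance, Neighborhood}:
  P1: blocked at fork node Attendance ∈ conditioning set.
  P2: blocked at fork node Attendance ∈ conditioning set.
  P3: blocked at fork node Attendance ∈ conditioning set.
  P4: blocked at fork node Attendance ∈ conditioning set.
  P5: blocked at chain node Neighborhood ∈ conditioning set.
  P6: blocked at fork node Neighborhood ∈ conditioning set.
  P7: blocked at fork node Neighborhood ∈ conditioning set.
{Attendance, Neighborhood} contains no descendant of PeerGroup and blocks every backdoor path.
Every element of {Attendance, Neighborhood} is needed (dropping Attendance leaves P4 open; dropping Neighborhood leaves P6 open), so no proper subset is valid.
Among all size-2 subsets of the eligible variables, only {Attendance, Neighborhood} blocks every backdoor path, so it is the unique smallest valid adjustment set.

{Attendance, Neighborhood}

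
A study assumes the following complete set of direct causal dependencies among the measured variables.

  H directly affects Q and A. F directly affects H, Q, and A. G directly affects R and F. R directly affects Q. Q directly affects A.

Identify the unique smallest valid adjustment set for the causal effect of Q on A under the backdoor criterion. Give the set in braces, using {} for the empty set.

{F, H}

Variables eligible for adjustment (non-descendants of Q, excluding Q and A): {F, G, H, R}.
Backdoor paths from Q to A:
  P1: Q <- F -> H -> A
  P2: Q <- F -> A
  P3: Q <- H <- F -> A
  P4: Q <- H -> A
  P5: Q <- R <- G -> F -> H -> A
  P6: Q <- R <- G -> F -> A
The empty set is not sufficient: P1 (Q <- F -> H -> A) has no collider blocking it and no conditioned non-collider, so it is open.
Try {F, H}:
  P1: blocked at fork node F ∈ conditioning set.
  P2: blocked at fork node F ∈ conditioning set.
  P3: blocked at chain node H ∈ conditioning set.
  P4: blocked at fork node H ∈ conditioning set.
  P5: blocked at chain node F ∈ conditioning set.
  P6: blocked at chain node F ∈ conditioning set.
{F, H} contains no descendant of Q and blocks every backdoor path.
Every element of {F, H} is needed (dropping F leaves P2 open; dropping H leaves P4 open), so no proper subset is valid.
Among all size-2 subsets of the eligible variables, only {F, H} blocks every backdoor path, so it is the unique smallest valid adjustment set.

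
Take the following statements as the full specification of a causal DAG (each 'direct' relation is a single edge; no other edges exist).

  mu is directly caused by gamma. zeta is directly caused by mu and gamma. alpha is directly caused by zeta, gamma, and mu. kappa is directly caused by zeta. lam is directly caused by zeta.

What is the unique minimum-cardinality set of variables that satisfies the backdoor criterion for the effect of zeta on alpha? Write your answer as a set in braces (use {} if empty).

{gamma, mu}

Variables eligible for adjustment (non-descendants of zeta, excluding zeta and alpha): {gamma, mu}.
Backdoor paths from zeta to alpha:
  P1: zeta <- gamma -> mu -> alpha
  P2: zeta <- gamma -> alpha
  P3: zeta <- mu <- gamma -> alpha
  P4: zeta <- mu -> alpha
The empty set is not sufficient: P1 (zeta <- gamma -> mu -> alpha) has no collider blocking it and no conditioned non-collider, so it is open.
Try {gamma, mu}:
  P1: blocked at fork node gamma ∈ conditioning set.
  P2: blocked at fork node gamma ∈ conditioning set.
  P3: blocked at chain node mu ∈ conditioning set.
  P4: blocked at fork node mu ∈ conditioning set.
{gamma, mu} contains no descendant of zeta and blocks every backdoor path.
Every element of {gamma, mu} is needed (dropping gamma leaves P2 open; dropping mu leaves P4 open), so no proper subset is valid.
Among all size-2 subsets of the eligible variables, only {gamma, mu} blocks every backdoor path, so it is the unique smallest valid adjustment set.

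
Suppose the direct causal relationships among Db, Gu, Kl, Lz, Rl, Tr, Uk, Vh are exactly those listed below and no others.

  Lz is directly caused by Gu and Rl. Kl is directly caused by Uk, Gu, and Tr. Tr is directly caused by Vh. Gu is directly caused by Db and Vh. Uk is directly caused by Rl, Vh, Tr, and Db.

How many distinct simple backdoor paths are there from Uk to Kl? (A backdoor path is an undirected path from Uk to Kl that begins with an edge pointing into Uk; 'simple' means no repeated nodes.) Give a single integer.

8

A backdoor path from Uk to Kl is any simple undirected path whose first edge points into Uk (i.e. leaves Uk via a parent).
Parents of Uk: {Db, Rl, Tr, Vh}.
Enumerating:
  P1: Uk <- Db -> Gu <- Vh -> Tr -> Kl
  P2: Uk <- Db -> Gu -> Kl
  P3: Uk <- Vh -> Tr -> Kl
  P4: Uk <- Vh -> Gu -> Kl
  P5: Uk <- Tr <- Vh -> Gu -> Kl
  P6: Uk <- Tr -> Kl
  P7: Uk <- Rl -> Lz <- Gu <- Vh -> Tr -> Kl
  P8: Uk <- Rl -> Lz <- Gu -> Kl
That exhausts the simple backdoor paths. Count: 8.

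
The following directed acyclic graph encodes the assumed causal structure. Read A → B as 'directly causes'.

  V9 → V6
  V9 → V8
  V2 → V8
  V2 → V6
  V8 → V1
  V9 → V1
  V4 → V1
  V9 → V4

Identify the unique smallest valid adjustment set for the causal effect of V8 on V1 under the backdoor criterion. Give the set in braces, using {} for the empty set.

{V9}

Variables eligible for adjustment (non-descendants of V8, excluding V8 and V1): {V2, V4, V6, V9}.
Backdoor paths from V8 to V1:
  P1: V8 <- V2 -> V6 <- V9 -> V4 -> V1
  P2: V8 <- V2 -> V6 <- V9 -> V1
  P3: V8 <- V9 -> V4 -> V1
  P4: V8 <- V9 -> V1
The empty set is not sufficient: P3 (V8 <- V9 -> V4 -> V1) has no collider blocking it and no conditioned non-collider, so it is open.
Try {V9}:
  P1: blocked at collider V6 (neither it nor any descendant is in the conditioning set).
  P2: blocked at collider V6 (neither it nor any descendant is in the conditioning set).
  P3: blocked at fork node V9 ∈ conditioning set.
  P4: blocked at fork node V9 ∈ conditioning set.
{V9} contains no descendant of V8 and blocks every backdoor path.
No other singleton works — e.g. {V2} leaves P3 open — so {V9} is the unique smallest valid adjustment set.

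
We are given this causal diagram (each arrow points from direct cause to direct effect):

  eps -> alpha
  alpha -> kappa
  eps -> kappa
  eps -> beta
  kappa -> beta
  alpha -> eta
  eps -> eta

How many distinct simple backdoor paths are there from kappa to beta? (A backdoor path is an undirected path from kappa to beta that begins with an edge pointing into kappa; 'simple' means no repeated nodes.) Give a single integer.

A backdoor path from kappa to beta is any simple undirected path whose first edge points into kappa (i.e. leaves kappa via a parent).
Parents of kappa: {alpha, eps}.
Enumerating:
  P1: kappa <- eps -> beta
  P2: kappa <- alpha <- eps -> beta
  P3: kappa <- alpha -> eta <- eps -> beta
That exhausts the simple backdoor paths. Count: 3.

3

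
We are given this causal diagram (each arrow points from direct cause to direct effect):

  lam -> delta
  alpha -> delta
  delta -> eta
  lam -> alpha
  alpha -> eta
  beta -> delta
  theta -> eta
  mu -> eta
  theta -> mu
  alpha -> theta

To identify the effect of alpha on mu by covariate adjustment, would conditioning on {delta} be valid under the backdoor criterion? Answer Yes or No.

No

Backdoor paths from alpha to mu (paths whose first edge points into alpha):
  P1: alpha <- lam -> delta -> eta <- theta -> mu
  P2: alpha <- lam -> delta -> eta <- mu
Condition 1 (no descendant of alpha in the set): FAILS — delta is a descendant of alpha.
Condition 2 (every backdoor path blocked by {delta}):
  P1: blocked at chain node delta ∈ conditioning set.
  P2: blocked at chain node delta ∈ conditioning set.
{delta} does not satisfy the backdoor criterion.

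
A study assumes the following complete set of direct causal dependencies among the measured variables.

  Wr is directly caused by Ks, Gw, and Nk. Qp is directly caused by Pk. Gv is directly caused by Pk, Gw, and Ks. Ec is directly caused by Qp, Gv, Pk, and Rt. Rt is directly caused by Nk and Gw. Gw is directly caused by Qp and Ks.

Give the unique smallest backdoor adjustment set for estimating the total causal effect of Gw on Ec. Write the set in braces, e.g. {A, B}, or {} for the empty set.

{Ks, Qp}

Variables eligible for adjustment (non-descendants of Gw, excluding Gw and Ec): {Ks, Nk, Pk, Qp}.
Backdoor paths from Gw to Ec:
  P1: Gw <- Qp <- Pk -> Gv <- Ks -> Wr <- Nk -> Rt -> Ec
  P2: Gw <- Qp <- Pk -> Gv -> Ec
  P3: Gw <- Qp <- Pk -> Ec
  P4: Gw <- Qp -> Ec
  P5: Gw <- Ks -> Gv <- Pk -> Qp -> Ec
  P6: Gw <- Ks -> Gv <- Pk -> Ec
  P7: Gw <- Ks -> Gv -> Ec
  P8: Gw <- Ks -> Wr <- Nk -> Rt -> Ec
The empty set is not sufficient: P2 (Gw <- Qp <- Pk -> Gv -> Ec) has no collider blocking it and no conditioned non-collider, so it is open.
Try {Ks, Qp}:
  P1: blocked at chain node Qp ∈ conditioning set.
  P2: blocked at chain node Qp ∈ conditioning set.
  P3: blocked at chain node Qp ∈ conditioning set.
  P4: blocked at fork node Qp ∈ conditioning set.
  P5: blocked at fork node Ks ∈ conditioning set.
  P6: blocked at fork node Ks ∈ conditioning set.
  P7: blocked at fork node Ks ∈ conditioning set.
  P8: blocked at fork node Ks ∈ conditioning set.
{Ks, Qp} contains no descendant of Gw and blocks every backdoor path.
Every element of {Ks, Qp} is needed (dropping Ks leaves P7 open; dropping Qp leaves P2 open), so no proper subset is valid.
Among all size-2 subsets of the eligible variables, only {Ks, Qp} blocks every backdoor path, so it is the unique smallest valid adjustment set.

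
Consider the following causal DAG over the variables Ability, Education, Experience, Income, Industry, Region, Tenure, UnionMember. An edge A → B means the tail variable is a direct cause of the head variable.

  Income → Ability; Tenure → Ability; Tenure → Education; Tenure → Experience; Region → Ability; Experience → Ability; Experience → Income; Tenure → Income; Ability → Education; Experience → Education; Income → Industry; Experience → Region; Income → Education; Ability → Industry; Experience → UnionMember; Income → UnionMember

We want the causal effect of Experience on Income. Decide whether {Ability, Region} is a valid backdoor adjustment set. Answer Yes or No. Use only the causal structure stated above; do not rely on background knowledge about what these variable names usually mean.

Backdoor paths from Experience to Income (paths whose first edge points into Experience):
  P1: Experience <- Tenure -> Income
  P2: Experience <- Tenure -> Ability <- Income
  P3: Experience <- Tenure -> Ability -> Industry <- Income
  P4: Experience <- Tenure -> Ability -> Education <- Income
  P5: Experience <- Tenure -> Education <- Income
  P6: Experience <- Tenure -> Education <- Ability <- Income
  P7: Experience <- Tenure -> Education <- Ability -> Industry <- Income
Condition 1 (no descendant of Experience in the set): FAILS — Ability and Region are descendants of Experience.
Condition 2 (every backdoor path blocked by {Ability, Region}):
  P1: open — no interior node is in the conditioning set.
  P2: open — collider(s) Ability are conditioned on (or have a conditioned descendant) and no non-collider on the path is in the set.
  P3: blocked at chain node Ability ∈ conditioning set.
  P4: blocked at chain node Ability ∈ conditioning set.
  P5: blocked at collider Education (neither it nor any descendant is in the conditioning set).
  P6: blocked at collider Education (neither it nor any descendant is in the conditioning set).
  P7: blocked at collider Education (neither it nor any descendant is in the conditioning set).
{Ability, Region} does not satisfy the backdoor criterion.

No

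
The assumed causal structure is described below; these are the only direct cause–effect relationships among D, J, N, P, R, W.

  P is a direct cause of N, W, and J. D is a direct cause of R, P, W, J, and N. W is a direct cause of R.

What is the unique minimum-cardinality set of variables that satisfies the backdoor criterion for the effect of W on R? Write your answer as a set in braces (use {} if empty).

Variables eligible for adjustment (non-descendants of W, excluding W and R): {D, J, N, P}.
Backdoor paths from W to R:
  P1: W <- D -> R
  P2: W <- P <- D -> R
  P3: W <- P -> J <- D -> R
  P4: W <- P -> N <- D -> R
The empty set is not sufficient: P1 (W <- D -> R) has no collider blocking it and no conditioned non-collider, so it is open.
Try {D}:
  P1: blocked at fork node D ∈ conditioning set.
  P2: blocked at fork node D ∈ conditioning set.
  P3: blocked at collider J (neither it nor any descendant is in the conditioning set).
  P4: blocked at collider N (neither it nor any descendant is in the conditioning set).
{D} contains no descendant of W and blocks every backdoor path.
No other singleton works — e.g. {P} leaves P1 open — so {D} is the unique smallest valid adjustment set.

{D}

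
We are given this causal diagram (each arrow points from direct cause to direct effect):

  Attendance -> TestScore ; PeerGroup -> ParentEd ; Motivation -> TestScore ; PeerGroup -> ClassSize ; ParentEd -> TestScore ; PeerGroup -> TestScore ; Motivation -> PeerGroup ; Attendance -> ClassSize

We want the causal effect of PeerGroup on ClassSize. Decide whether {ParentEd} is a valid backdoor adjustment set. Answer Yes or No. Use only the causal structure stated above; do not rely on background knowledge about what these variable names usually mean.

No

Backdoor paths from PeerGroup to ClassSize (paths whose first edge points into PeerGroup):
  P1: PeerGroup <- Motivation -> TestScore <- Attendance -> ClassSize
Condition 1 (no descendant of PeerGroup in the set): FAILS — ParentEd is a descendant of PeerGroup.
Condition 2 (every backdoor path blocked by {ParentEd}):
  P1: blocked at collider TestScore (neither it nor any descendant is in the conditioning set).
{ParentEd} does not satisfy the backdoor criterion.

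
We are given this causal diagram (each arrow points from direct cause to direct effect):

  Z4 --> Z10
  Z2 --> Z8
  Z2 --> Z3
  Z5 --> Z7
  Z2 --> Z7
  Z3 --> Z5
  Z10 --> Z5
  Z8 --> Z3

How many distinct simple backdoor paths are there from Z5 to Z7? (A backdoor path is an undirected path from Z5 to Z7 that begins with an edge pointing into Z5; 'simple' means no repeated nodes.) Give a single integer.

2

A backdoor path from Z5 to Z7 is any simple undirected path whose first edge points into Z5 (i.e. leaves Z5 via a parent).
Parents of Z5: {Z10, Z3}.
Enumerating:
  P1: Z5 <- Z3 <- Z2 -> Z7
  P2: Z5 <- Z3 <- Z8 <- Z2 -> Z7
That exhausts the simple backdoor paths. Count: 2.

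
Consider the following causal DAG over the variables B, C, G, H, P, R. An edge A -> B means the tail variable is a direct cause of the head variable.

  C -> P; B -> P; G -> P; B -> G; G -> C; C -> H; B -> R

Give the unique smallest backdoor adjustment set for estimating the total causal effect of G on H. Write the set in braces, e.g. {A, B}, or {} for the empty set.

Variables eligible for adjustment (non-descendants of G, excluding G and H): {B, R}.
Backdoor paths from G to H:
  P1: G <- B -> P <- C -> H
Each backdoor path contains an unconditioned collider, so every path is already blocked with the empty conditioning set:
  P1: blocked at collider P (neither it nor any descendant is in the conditioning set).
The empty set is therefore the unique smallest valid set.

{}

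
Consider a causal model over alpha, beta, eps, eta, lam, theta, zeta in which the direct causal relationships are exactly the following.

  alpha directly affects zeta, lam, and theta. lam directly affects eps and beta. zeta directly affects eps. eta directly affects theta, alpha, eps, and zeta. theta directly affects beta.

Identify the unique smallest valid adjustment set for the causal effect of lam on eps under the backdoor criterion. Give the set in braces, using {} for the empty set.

Variables eligible for adjustment (non-descendants of lam, excluding lam and eps): {alpha, eta, theta, zeta}.
Backdoor paths from lam to eps:
  P1: lam <- alpha <- eta -> zeta -> eps
  P2: lam <- alpha <- eta -> eps
  P3: lam <- alpha -> theta <- eta -> zeta -> eps
  P4: lam <- alpha -> theta <- eta -> eps
  P5: lam <- alpha -> zeta <- eta -> eps
  P6: lam <- alpha -> zeta -> eps
The empty set is not sufficient: P1 (lam <- alpha <- eta -> zeta -> eps) has no collider blocking it and no conditioned non-collider, so it is open.
Try {alpha}:
  P1: blocked at chain node alpha ∈ conditioning set.
  P2: blocked at chain node alpha ∈ conditioning set.
  P3: blocked at fork node alpha ∈ conditioning set.
  P4: blocked at fork node alpha ∈ conditioning set.
  P5: blocked at fork node alpha ∈ conditioning set.
  P6: blocked at fork node alpha ∈ conditioning set.
{alpha} contains no descendant of lam and blocks every backdoor path.
No other singleton works — e.g. {eta} leaves P6 open — so {alpha} is the unique smallest valid adjustment set.

{alpha}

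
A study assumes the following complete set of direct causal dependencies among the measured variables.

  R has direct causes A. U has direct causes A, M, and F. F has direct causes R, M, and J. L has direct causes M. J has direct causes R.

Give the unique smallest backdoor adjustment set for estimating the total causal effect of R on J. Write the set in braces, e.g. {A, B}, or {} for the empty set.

{}

Variables eligible for adjustment (non-descendants of R, excluding R and J): {A, L, M}.
Backdoor paths from R to J:
  P1: R <- A -> U <- M -> F <- J
  P2: R <- A -> U <- F <- J
Each backdoor path contains an unconditioned collider, so every path is already blocked with the empty conditioning set:
  P1: blocked at collider U (neither it nor any descendant is in the conditioning set).
  P2: blocked at collider U (neither it nor any descendant is in the conditioning set).
The empty set is therefore the unique smallest valid set.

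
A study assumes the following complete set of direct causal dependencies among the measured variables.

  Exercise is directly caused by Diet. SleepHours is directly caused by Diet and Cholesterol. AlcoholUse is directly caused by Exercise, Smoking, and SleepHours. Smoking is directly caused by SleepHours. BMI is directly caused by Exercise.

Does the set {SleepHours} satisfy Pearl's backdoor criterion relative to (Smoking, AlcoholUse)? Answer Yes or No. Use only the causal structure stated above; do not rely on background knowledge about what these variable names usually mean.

Backdoor paths from Smoking to AlcoholUse (paths whose first edge points into Smoking):
  P1: Smoking <- SleepHours <- Diet -> Exercise -> AlcoholUse
  P2: Smoking <- SleepHours -> AlcoholUse
Condition 1 (no descendant of Smoking in the set): holds — descendants of Smoking are {AlcoholUse}; none are in {SleepHours}.
Condition 2 (every backdoor path blocked by {SleepHours}):
  P1: blocked at chain node SleepHours ∈ conditioning set.
  P2: blocked at fork node SleepHours ∈ conditioning set.
{SleepHours} satisfies the backdoor criterion.

Yes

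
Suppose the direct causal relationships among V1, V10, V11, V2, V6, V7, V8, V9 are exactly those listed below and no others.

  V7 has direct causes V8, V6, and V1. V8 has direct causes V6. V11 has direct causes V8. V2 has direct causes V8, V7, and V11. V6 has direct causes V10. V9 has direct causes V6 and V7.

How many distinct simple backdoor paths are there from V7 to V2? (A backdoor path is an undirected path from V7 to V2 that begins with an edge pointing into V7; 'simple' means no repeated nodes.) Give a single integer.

A backdoor path from V7 to V2 is any simple undirected path whose first edge points into V7 (i.e. leaves V7 via a parent).
Parents of V7: {V1, V6, V8}.
Enumerating:
  P1: V7 <- V6 -> V8 -> V11 -> V2
  P2: V7 <- V6 -> V8 -> V2
  P3: V7 <- V8 -> V11 -> V2
  P4: V7 <- V8 -> V2
That exhausts the simple backdoor paths. Count: 4.

4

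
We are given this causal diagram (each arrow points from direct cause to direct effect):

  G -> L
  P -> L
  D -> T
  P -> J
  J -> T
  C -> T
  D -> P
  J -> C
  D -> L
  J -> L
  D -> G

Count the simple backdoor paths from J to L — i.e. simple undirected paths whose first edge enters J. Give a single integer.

A backdoor path from J to L is any simple undirected path whose first edge points into J (i.e. leaves J via a parent).
Parents of J: {P}.
Enumerating:
  P1: J <- P <- D -> G -> L
  P2: J <- P <- D -> L
  P3: J <- P -> L
That exhausts the simple backdoor paths. Count: 3.

3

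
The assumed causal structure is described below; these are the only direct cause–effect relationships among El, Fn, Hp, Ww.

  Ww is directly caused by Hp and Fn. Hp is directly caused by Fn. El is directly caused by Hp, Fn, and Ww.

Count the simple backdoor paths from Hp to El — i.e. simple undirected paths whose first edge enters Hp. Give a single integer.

A backdoor path from Hp to El is any simple undirected path whose first edge points into Hp (i.e. leaves Hp via a parent).
Parents of Hp: {Fn}.
Enumerating:
  P1: Hp <- Fn -> Ww -> El
  P2: Hp <- Fn -> El
That exhausts the simple backdoor paths. Count: 2.

2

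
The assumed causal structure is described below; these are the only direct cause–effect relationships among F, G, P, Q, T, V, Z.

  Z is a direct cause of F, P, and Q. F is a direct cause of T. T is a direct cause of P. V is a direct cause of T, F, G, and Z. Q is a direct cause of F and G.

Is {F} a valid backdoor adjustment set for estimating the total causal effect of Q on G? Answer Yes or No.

Backdoor paths from Q to G (paths whose first edge points into Q):
  P1: Q <- Z <- V -> G
  P2: Q <- Z -> F <- V -> G
  P3: Q <- Z -> F -> T <- V -> G
  P4: Q <- Z -> P <- T <- V -> G
  P5: Q <- Z -> P <- T <- F <- V -> G
Condition 1 (no descendant of Q in the set): FAILS — F is a descendant of Q.
Condition 2 (every backdoor path blocked by {F}):
  P1: open — no interior node is in the conditioning set.
  P2: open — collider(s) F are conditioned on (or have a conditioned descendant) and no non-collider on the path is in the set.
  P3: blocked at chain node F ∈ conditioning set.
  P4: blocked at collider P (neither it nor any descendant is in the conditioning set).
  P5: blocked at collider P (neither it nor any descendant is in the conditioning set).
{F} does not satisfy the backdoor criterion.

No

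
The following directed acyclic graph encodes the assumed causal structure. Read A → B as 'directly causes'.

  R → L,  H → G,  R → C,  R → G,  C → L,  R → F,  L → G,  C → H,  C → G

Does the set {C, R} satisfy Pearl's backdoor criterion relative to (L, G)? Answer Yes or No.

Yes

Backdoor paths from L to G (paths whose first edge points into L):
  P1: L <- R -> C -> H -> G
  P2: L <- R -> C -> G
  P3: L <- R -> G
  P4: L <- C <- R -> G
  P5: L <- C -> H -> G
  P6: L <- C -> G
Condition 1 (no descendant of L in the set): holds — descendants of L are {G}; none are in {C, R}.
Condition 2 (every backdoor path blocked by {C, R}):
  P1: blocked at fork node R ∈ conditioning set.
  P2: blocked at fork node R ∈ conditioning set.
  P3: blocked at fork node R ∈ conditioning set.
  P4: blocked at chain node C ∈ conditioning set.
  P5: blocked at fork node C ∈ conditioning set.
  P6: blocked at fork node C ∈ conditioning set.
{C, R} satisfies the backdoor criterion.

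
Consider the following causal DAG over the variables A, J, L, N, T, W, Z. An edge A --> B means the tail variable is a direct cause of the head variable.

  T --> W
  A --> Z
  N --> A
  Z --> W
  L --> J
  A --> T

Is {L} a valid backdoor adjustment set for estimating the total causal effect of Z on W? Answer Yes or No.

Backdoor paths from Z to W (paths whose first edge points into Z):
  P1: Z <- A -> T -> W
Condition 1 (no descendant of Z in the set): holds — descendants of Z are {W}; none are in {L}.
Condition 2 (every backdoor path blocked by {L}):
  P1: open — no interior node is in the conditioning set.
{L} does not satisfy the backdoor criterion.

No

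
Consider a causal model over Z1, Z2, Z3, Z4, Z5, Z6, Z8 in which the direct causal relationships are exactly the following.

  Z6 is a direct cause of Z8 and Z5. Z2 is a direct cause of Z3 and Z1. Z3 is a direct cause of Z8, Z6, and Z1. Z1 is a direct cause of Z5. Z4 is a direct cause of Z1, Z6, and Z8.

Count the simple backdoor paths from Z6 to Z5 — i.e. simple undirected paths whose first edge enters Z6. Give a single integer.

A backdoor path from Z6 to Z5 is any simple undirected path whose first edge points into Z6 (i.e. leaves Z6 via a parent).
Parents of Z6: {Z3, Z4}.
Enumerating:
  P1: Z6 <- Z4 -> Z8 <- Z3 <- Z2 -> Z1 -> Z5
  P2: Z6 <- Z4 -> Z8 <- Z3 -> Z1 -> Z5
  P3: Z6 <- Z4 -> Z1 -> Z5
  P4: Z6 <- Z3 <- Z2 -> Z1 -> Z5
  P5: Z6 <- Z3 -> Z8 <- Z4 -> Z1 -> Z5
  P6: Z6 <- Z3 -> Z1 -> Z5
That exhausts the simple backdoor paths. Count: 6.

6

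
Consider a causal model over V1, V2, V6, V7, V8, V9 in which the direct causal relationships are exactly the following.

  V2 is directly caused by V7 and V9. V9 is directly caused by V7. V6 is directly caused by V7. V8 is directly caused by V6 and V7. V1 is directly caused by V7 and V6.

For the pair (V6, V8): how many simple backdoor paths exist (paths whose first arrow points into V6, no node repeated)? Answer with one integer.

A backdoor path from V6 to V8 is any simple undirected path whose first edge points into V6 (i.e. leaves V6 via a parent).
Parents of V6: {V7}.
Enumerating:
  P1: V6 <- V7 -> V8
That exhausts the simple backdoor paths. Count: 1.

1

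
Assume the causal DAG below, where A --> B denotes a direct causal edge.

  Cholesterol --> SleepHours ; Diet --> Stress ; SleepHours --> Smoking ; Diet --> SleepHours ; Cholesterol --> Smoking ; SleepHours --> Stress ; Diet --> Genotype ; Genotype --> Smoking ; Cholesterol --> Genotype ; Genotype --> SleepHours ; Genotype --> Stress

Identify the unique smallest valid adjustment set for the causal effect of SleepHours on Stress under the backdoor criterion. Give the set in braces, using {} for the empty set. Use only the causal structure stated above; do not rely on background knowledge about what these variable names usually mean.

{Diet, Genotype}

Variables eligible for adjustment (non-descendants of SleepHours, excluding SleepHours and Stress): {Cholesterol, Diet, Genotype}.
Backdoor paths from SleepHours to Stress:
  P1: SleepHours <- Cholesterol -> Genotype <- Diet -> Stress
  P2: SleepHours <- Cholesterol -> Genotype -> Stress
  P3: SleepHours <- Cholesterol -> Smoking <- Genotype <- Diet -> Stress
  P4: SleepHours <- Cholesterol -> Smoking <- Genotype -> Stress
  P5: SleepHours <- Diet -> Genotype -> Stress
  P6: SleepHours <- Diet -> Stress
  P7: SleepHours <- Genotype <- Diet -> Stress
  P8: SleepHours <- Genotype -> Stress
The empty set is not sufficient: P2 (SleepHours <- Cholesterol -> Genotype -> Stress) has no collider blocking it and no conditioned non-collider, so it is open.
Try {Diet, Genotype}:
  P1: blocked at fork node Diet ∈ conditioning set.
  P2: blocked at chain node Genotype ∈ conditioning set.
  P3: blocked at collider Smoking (neither it nor any descendant is in the conditioning set).
  P4: blocked at collider Smoking (neither it nor any descendant is in the conditioning set).
  P5: blocked at fork node Diet ∈ conditioning set.
  P6: blocked at fork node Diet ∈ conditioning set.
  P7: blocked at chain node Genotype ∈ conditioning set.
  P8: blocked at fork node Genotype ∈ conditioning set.
{Diet, Genotype} contains no descendant of SleepHours and blocks every backdoor path.
Every element of {Diet, Genotype} is needed (dropping Diet leaves P1 open; dropping Genotype leaves P2 open), so no proper subset is valid.
Among all size-2 subsets of the eligible variables, only {Diet, Genotype} blocks every backdoor path, so it is the unique smallest valid adjustment set.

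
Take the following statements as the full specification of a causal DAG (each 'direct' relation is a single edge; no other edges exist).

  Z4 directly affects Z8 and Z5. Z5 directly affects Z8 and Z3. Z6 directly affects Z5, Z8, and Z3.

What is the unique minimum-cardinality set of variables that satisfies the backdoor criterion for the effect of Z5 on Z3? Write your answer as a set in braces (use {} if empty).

{Z6}

Variables eligible for adjustment (non-descendants of Z5, excluding Z5 and Z3): {Z4, Z6}.
Backdoor paths from Z5 to Z3:
  P1: Z5 <- Z4 -> Z8 <- Z6 -> Z3
  P2: Z5 <- Z6 -> Z3
The empty set is not sufficient: P2 (Z5 <- Z6 -> Z3) has no collider blocking it and no conditioned non-collider, so it is open.
Try {Z6}:
  P1: blocked at collider Z8 (neither it nor any descendant is in the conditioning set).
  P2: blocked at fork node Z6 ∈ conditioning set.
{Z6} contains no descendant of Z5 and blocks every backdoor path.
No other singleton works — e.g. {Z4} leaves P2 open — so {Z6} is the unique smallest valid adjustment set.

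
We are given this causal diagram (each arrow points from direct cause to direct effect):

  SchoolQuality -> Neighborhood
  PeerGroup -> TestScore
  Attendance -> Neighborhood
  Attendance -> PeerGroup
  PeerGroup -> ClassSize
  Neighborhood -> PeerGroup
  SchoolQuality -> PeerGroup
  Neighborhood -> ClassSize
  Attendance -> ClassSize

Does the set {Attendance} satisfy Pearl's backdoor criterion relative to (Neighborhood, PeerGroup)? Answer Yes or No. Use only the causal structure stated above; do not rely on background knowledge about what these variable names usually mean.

Backdoor paths from Neighborhood to PeerGroup (paths whose first edge points into Neighborhood):
  P1: Neighborhood <- Attendance -> PeerGroup
  P2: Neighborhood <- Attendance -> ClassSize <- PeerGroup
  P3: Neighborhood <- SchoolQuality -> PeerGroup
Condition 1 (no descendant of Neighborhood in the set): holds — descendants of Neighborhood are {ClassSize, PeerGroup, TestScore}; none are in {Attendance}.
Condition 2 (every backdoor path blocked by {Attendance}):
  P1: blocked at fork node Attendance ∈ conditioning set.
  P2: blocked at fork node Attendance ∈ conditioning set.
  P3: open — no interior node is in the conditioning set.
{Attendance} does not satisfy the backdoor criterion.

No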